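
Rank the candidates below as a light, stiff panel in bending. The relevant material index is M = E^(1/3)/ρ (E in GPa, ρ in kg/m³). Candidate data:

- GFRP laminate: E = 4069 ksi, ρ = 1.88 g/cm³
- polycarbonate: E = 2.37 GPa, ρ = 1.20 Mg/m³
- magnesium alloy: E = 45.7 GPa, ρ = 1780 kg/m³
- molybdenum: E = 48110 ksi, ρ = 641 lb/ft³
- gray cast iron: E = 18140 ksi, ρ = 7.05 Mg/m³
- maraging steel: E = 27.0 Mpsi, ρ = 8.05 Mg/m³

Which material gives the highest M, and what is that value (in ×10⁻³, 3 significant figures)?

magnesium alloy, M = 2.01×10⁻³

Putting every candidate on a common basis:
  GFRP laminate: E = 28.05 GPa, ρ = 1880 kg/m³
  polycarbonate: E = 2.370 GPa, ρ = 1200 kg/m³
  magnesium alloy: E = 45.70 GPa, ρ = 1780 kg/m³
  molybdenum: E = 331.7 GPa, ρ = 10270 kg/m³
  gray cast iron: E = 125.1 GPa, ρ = 7050 kg/m³
  maraging steel: E = 186.2 GPa, ρ = 8050 kg/m³
  magnesium alloy: M = 2.01×10⁻³
  GFRP laminate: M = 1.62×10⁻³
  polycarbonate: M = 1.11×10⁻³
  gray cast iron: M = 0.709×10⁻³
  maraging steel: M = 0.709×10⁻³
  molybdenum: M = 0.674×10⁻³
Magnesium alloy has the largest M.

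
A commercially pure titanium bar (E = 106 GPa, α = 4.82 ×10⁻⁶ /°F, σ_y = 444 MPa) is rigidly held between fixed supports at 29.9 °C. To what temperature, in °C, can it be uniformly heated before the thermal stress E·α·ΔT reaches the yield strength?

α = 4.82×10⁻⁶/°F × 9/5 = 8.68×10⁻⁶/K.
E·α·ΔT = 444.0 MPa ⇒ ΔT = 444.0 / (106.0×10³ × 8.68×10⁻⁶) = 482.8 K.
T = 29.9 + 482.8 = 512.7 °C.

513 °C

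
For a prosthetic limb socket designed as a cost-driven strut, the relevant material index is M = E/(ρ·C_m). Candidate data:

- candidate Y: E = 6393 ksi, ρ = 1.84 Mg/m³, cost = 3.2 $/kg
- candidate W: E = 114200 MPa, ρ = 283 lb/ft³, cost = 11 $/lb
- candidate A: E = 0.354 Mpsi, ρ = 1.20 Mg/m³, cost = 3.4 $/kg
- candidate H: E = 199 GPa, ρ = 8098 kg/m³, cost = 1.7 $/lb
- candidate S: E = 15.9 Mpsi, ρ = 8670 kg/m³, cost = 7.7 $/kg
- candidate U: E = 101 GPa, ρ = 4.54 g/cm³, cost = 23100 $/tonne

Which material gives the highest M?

candidate Y

After converting to SI:
  candidate Y: E = 44.08 GPa, ρ = 1840 kg/m³, cost = 3.200 $/kg
  candidate W: E = 114.2 GPa, ρ = 4533 kg/m³, cost = 24.25 $/kg
  candidate A: E = 2.441 GPa, ρ = 1200 kg/m³, cost = 3.400 $/kg
  candidate H: E = 199.0 GPa, ρ = 8098 kg/m³, cost = 3.748 $/kg
  candidate S: E = 109.6 GPa, ρ = 8670 kg/m³, cost = 7.700 $/kg
  candidate U: E = 101.0 GPa, ρ = 4540 kg/m³, cost = 23.10 $/kg
  candidate Y: M = 7.49 MN·m per $
  candidate H: M = 6.56 MN·m per $
  candidate S: M = 1.64 MN·m per $
  candidate W: M = 1.04 MN·m per $
  candidate U: M = 0.963 MN·m per $
  candidate A: M = 0.598 MN·m per $
Candidate Y ranks first.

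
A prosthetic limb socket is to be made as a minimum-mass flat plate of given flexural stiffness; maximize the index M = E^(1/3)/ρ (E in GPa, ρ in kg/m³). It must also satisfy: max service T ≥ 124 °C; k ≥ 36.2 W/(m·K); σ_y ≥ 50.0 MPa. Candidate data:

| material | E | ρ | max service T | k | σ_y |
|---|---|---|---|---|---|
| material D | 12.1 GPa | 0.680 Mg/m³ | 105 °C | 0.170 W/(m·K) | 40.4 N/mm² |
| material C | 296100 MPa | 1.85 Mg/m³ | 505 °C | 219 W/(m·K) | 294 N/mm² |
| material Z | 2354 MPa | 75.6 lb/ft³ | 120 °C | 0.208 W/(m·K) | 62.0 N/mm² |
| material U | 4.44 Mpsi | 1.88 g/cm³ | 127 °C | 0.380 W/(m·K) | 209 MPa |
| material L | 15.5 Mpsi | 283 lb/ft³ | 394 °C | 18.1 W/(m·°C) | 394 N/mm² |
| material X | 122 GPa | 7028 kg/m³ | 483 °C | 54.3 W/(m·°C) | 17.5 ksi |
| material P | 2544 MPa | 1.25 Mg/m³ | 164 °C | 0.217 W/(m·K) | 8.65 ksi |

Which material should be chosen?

material C

Screen on constraints: max service T ≥ 124 °C; k ≥ 36.2 W/(m·K); σ_y ≥ 50.0 MPa. Survivors: material C, material X.
Normalizing units and computing the index:
  material C: E = 296.1 GPa, ρ = 1850 kg/m³
  material X: E = 122.0 GPa, ρ = 7028 kg/m³
  material C: M = 3.60×10⁻³
  material X: M = 0.706×10⁻³
Highest index: material C.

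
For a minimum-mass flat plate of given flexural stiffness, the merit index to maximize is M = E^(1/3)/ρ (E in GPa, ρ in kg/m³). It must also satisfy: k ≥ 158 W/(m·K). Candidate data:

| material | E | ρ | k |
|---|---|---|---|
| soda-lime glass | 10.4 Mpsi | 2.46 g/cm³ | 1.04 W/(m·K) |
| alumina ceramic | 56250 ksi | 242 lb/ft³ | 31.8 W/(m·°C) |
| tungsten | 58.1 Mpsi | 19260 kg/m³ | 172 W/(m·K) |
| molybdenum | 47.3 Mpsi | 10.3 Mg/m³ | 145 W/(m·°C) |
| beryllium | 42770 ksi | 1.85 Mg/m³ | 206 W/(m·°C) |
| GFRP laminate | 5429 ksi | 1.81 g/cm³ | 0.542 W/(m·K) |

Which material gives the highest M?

beryllium

Screen on constraints: k ≥ 158 W/(m·K). Survivors: tungsten, beryllium.
Putting every candidate on a common basis:
  tungsten: E = 400.6 GPa, ρ = 19260 kg/m³
  beryllium: E = 294.9 GPa, ρ = 1850 kg/m³
  beryllium: M = 3.60×10⁻³
  tungsten: M = 0.383×10⁻³
Highest index: beryllium.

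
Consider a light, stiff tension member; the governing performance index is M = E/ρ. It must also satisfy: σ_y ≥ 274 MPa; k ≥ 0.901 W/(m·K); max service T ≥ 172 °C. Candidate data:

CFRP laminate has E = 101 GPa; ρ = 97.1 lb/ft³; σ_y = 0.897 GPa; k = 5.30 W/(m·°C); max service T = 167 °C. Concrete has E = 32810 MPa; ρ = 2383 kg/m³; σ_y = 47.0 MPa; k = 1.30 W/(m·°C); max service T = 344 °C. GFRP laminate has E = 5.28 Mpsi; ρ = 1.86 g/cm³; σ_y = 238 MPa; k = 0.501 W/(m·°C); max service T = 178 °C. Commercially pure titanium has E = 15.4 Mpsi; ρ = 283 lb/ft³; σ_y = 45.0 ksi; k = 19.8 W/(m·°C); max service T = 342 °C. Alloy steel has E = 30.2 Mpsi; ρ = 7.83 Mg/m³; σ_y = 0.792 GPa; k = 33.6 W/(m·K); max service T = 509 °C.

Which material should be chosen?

Screen on constraints: σ_y ≥ 274 MPa; k ≥ 0.901 W/(m·K); max service T ≥ 172 °C. Survivors: commercially pure titanium, alloy steel.
Normalizing units and computing the index:
  commercially pure titanium: E = 106.2 GPa, ρ = 4533 kg/m³
  alloy steel: E = 208.2 GPa, ρ = 7830 kg/m³
  alloy steel: M = 26.6 MN·m/kg
  commercially pure titanium: M = 23.4 MN·m/kg
Alloy steel has the largest M.

alloy steel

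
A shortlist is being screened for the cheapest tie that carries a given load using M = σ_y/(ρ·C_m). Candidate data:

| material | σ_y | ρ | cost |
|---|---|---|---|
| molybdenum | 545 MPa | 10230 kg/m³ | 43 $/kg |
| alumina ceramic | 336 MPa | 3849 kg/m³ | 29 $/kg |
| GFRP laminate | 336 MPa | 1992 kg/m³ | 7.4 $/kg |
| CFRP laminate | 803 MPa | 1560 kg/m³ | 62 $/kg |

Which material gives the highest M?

GFRP laminate

Computing M directly (units already consistent):
  GFRP laminate: M = 22.8 kN·m per $
  CFRP laminate: M = 8.30 kN·m per $
  alumina ceramic: M = 3.01 kN·m per $
  molybdenum: M = 1.24 kN·m per $
GFRP laminate has the largest M.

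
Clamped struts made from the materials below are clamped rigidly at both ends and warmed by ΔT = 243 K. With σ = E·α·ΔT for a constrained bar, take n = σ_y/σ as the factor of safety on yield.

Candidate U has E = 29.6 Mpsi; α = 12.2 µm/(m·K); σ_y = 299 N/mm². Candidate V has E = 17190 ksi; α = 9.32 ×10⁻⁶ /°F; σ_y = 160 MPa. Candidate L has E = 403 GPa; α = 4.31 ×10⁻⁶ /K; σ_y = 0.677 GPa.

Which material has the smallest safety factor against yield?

Converting E to GPa, α to ×10⁻⁶/K, σ_y to MPa, then σ and n for each:
  candidate U: E = 204.1, α = 12.2, σ_y = 299.0 → σ = 605 MPa, n = 0.494
  candidate V: E = 118.5, α = 16.8, σ_y = 160.0 → σ = 483 MPa, n = 0.331
  candidate L: E = 403.0, α = 4.31, σ_y = 677.0 → σ = 422 MPa, n = 1.60
Candidate V has the lowest safety factor, n = 0.331.

candidate V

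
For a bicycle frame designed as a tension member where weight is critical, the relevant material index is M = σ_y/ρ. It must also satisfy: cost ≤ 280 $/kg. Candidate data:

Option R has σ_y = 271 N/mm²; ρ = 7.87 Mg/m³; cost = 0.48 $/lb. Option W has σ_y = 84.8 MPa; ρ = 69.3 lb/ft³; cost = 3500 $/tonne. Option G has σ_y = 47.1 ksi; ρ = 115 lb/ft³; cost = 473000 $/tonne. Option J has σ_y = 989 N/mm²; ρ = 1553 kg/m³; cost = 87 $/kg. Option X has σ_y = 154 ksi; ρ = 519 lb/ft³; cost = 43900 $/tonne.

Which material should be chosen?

Screen on constraints: cost ≤ 280 $/kg. Survivors: option R, option W, option J, option X.
Convert each candidate to consistent units, then evaluate M:
  option R: σ_y = 271.0 MPa, ρ = 7870 kg/m³
  option W: σ_y = 84.80 MPa, ρ = 1110 kg/m³
  option J: σ_y = 989.0 MPa, ρ = 1553 kg/m³
  option X: σ_y = 1062 MPa, ρ = 8314 kg/m³
  option J: M = 637 kN·m/kg
  option X: M = 128 kN·m/kg
  option W: M = 76.4 kN·m/kg
  option R: M = 34.4 kN·m/kg
Option J ranks first.

option J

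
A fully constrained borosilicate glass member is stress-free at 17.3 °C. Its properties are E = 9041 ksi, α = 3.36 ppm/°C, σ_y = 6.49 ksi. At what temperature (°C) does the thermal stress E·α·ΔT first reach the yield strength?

E = 9041 ksi = 62.34 GPa.
σ_y = 6.49 ksi = 44.75 MPa.
E·α·ΔT = 44.75 MPa ⇒ ΔT = 44.75 / (62.34×10³ × 3.36×10⁻⁶) = 213.6 K.
T = 17.3 + 213.6 = 230.9 °C.

231 °C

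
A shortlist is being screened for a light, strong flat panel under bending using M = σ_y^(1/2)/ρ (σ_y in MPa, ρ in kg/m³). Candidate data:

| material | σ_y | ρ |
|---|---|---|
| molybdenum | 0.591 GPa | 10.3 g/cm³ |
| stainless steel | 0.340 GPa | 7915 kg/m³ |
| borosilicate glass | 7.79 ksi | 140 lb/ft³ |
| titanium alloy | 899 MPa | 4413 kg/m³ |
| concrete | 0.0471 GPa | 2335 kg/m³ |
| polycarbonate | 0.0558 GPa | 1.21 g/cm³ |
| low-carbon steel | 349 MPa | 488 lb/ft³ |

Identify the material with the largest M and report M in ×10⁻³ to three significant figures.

titanium alloy, M = 6.79×10⁻³

After converting to SI:
  molybdenum: σ_y = 591.0 MPa, ρ = 10300 kg/m³
  stainless steel: σ_y = 340.0 MPa, ρ = 7915 kg/m³
  borosilicate glass: σ_y = 53.71 MPa, ρ = 2243 kg/m³
  titanium alloy: σ_y = 899.0 MPa, ρ = 4413 kg/m³
  concrete: σ_y = 47.10 MPa, ρ = 2335 kg/m³
  polycarbonate: σ_y = 55.80 MPa, ρ = 1210 kg/m³
  low-carbon steel: σ_y = 349.0 MPa, ρ = 7817 kg/m³
  titanium alloy: M = 6.79×10⁻³
  polycarbonate: M = 6.17×10⁻³
  borosilicate glass: M = 3.27×10⁻³
  concrete: M = 2.94×10⁻³
  low-carbon steel: M = 2.39×10⁻³
  molybdenum: M = 2.36×10⁻³
  stainless steel: M = 2.33×10⁻³
The maximum is for titanium alloy.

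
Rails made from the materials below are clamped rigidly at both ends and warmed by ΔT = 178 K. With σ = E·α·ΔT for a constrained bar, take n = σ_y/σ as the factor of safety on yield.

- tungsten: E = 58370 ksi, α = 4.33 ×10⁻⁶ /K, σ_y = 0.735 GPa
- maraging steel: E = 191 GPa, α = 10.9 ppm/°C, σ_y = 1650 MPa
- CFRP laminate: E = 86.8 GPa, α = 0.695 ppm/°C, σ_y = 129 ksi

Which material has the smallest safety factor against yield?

Per material, after unit conversion:
  tungsten: E = 402.4, α = 4.33, σ_y = 735.0 → σ = 310 MPa, n = 2.37
  maraging steel: E = 191.0, α = 10.9, σ_y = 1650 → σ = 371 MPa, n = 4.45
  CFRP laminate: E = 86.80, α = 0.695, σ_y = 889.4 → σ = 10.7 MPa, n = 82.8
Tungsten has the lowest safety factor, n = 2.37.

tungsten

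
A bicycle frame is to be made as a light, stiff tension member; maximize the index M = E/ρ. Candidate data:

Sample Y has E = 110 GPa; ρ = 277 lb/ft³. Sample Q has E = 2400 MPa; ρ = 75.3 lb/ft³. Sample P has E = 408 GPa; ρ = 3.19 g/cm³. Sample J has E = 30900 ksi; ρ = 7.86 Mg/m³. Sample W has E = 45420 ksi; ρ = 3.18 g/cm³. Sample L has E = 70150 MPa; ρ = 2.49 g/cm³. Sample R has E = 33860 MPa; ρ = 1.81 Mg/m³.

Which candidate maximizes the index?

Convert each candidate to consistent units, then evaluate M:
  sample Y: E = 110.0 GPa, ρ = 4437 kg/m³
  sample Q: E = 2.400 GPa, ρ = 1206 kg/m³
  sample P: E = 408.0 GPa, ρ = 3190 kg/m³
  sample J: E = 213.0 GPa, ρ = 7860 kg/m³
  sample W: E = 313.2 GPa, ρ = 3180 kg/m³
  sample L: E = 70.15 GPa, ρ = 2490 kg/m³
  sample R: E = 33.86 GPa, ρ = 1810 kg/m³
  sample P: M = 128 MN·m/kg
  sample W: M = 98.5 MN·m/kg
  sample L: M = 28.2 MN·m/kg
  sample J: M = 27.1 MN·m/kg
  sample Y: M = 24.8 MN·m/kg
  sample R: M = 18.7 MN·m/kg
  sample Q: M = 1.99 MN·m/kg
The maximum is for sample P.

sample P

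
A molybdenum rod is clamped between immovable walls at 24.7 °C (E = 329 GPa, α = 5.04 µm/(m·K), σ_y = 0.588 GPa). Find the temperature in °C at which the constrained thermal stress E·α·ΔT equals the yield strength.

σ_y = 0.588 GPa = 588.0 MPa.
E·α·ΔT = 588.0 MPa ⇒ ΔT = 588.0 / (329.0×10³ × 5.04×10⁻⁶) = 354.6 K.
T = 24.7 + 354.6 = 379.3 °C.

379 °C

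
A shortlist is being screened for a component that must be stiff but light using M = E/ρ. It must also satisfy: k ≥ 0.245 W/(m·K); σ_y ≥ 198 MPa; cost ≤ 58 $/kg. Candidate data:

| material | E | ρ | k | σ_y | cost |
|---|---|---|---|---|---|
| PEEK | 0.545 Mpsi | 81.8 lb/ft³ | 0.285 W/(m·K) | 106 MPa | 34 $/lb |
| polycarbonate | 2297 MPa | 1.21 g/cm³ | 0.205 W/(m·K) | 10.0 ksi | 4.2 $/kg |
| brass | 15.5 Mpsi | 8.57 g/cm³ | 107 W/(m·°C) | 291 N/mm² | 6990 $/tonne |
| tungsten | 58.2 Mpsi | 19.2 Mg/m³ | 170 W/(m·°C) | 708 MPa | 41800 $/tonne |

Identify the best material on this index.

tungsten

Screen on constraints: k ≥ 0.245 W/(m·K); σ_y ≥ 198 MPa; cost ≤ 58 $/kg. Survivors: brass, tungsten.
Convert each candidate to consistent units, then evaluate M:
  brass: E = 106.9 GPa, ρ = 8570 kg/m³
  tungsten: E = 401.3 GPa, ρ = 19200 kg/m³
  tungsten: M = 20.9 MN·m/kg
  brass: M = 12.5 MN·m/kg
The maximum is for tungsten.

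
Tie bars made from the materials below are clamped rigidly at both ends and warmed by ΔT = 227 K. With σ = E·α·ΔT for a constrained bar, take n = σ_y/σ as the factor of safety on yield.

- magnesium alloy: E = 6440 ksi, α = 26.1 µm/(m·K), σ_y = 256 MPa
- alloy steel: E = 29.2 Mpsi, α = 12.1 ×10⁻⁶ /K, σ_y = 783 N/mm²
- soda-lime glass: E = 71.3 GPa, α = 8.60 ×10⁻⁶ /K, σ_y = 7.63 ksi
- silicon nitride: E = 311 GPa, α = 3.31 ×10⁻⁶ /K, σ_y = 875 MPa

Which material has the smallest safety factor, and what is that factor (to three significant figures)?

With everything in SI (GPa, ×10⁻⁶/K, MPa):
  magnesium alloy: E = 44.40, α = 26.1, σ_y = 256.0 → σ = 263 MPa, n = 0.973
  alloy steel: E = 201.3, α = 12.1, σ_y = 783.0 → σ = 553 MPa, n = 1.42
  soda-lime glass: E = 71.30, α = 8.60, σ_y = 52.61 → σ = 139 MPa, n = 0.378
  silicon nitride: E = 311.0, α = 3.31, σ_y = 875.0 → σ = 234 MPa, n = 3.74
Smallest n: soda-lime glass with n = 0.378.

soda-lime glass, n = 0.378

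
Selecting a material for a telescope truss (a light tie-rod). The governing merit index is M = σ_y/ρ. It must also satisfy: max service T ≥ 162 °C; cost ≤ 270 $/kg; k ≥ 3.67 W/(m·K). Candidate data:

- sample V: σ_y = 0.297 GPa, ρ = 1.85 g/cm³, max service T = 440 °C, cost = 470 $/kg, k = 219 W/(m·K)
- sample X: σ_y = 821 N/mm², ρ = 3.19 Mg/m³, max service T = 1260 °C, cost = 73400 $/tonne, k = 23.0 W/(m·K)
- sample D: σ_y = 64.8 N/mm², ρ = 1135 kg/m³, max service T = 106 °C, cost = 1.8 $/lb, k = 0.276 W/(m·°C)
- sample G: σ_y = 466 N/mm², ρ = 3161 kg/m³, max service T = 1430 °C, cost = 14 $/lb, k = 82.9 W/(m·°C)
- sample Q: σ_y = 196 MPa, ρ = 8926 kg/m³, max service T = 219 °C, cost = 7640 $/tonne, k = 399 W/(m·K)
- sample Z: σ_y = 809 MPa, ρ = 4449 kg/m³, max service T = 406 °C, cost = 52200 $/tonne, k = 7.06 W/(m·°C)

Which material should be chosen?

sample X

Screen on constraints: max service T ≥ 162 °C; cost ≤ 270 $/kg; k ≥ 3.67 W/(m·K). Survivors: sample X, sample G, sample Q, sample Z.
Convert each candidate to consistent units, then evaluate M:
  sample X: σ_y = 821.0 MPa, ρ = 3190 kg/m³
  sample G: σ_y = 466.0 MPa, ρ = 3161 kg/m³
  sample Q: σ_y = 196.0 MPa, ρ = 8926 kg/m³
  sample Z: σ_y = 809.0 MPa, ρ = 4449 kg/m³
  sample X: M = 257 kN·m/kg
  sample Z: M = 182 kN·m/kg
  sample G: M = 147 kN·m/kg
  sample Q: M = 22.0 kN·m/kg
Highest index: sample X.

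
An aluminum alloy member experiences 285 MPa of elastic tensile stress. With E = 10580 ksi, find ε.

E = 10580 ksi = 72.95 GPa = 72950 MPa.
ε = σ/E = 285 / 72950 = 3.91×10⁻³.

3.91×10⁻³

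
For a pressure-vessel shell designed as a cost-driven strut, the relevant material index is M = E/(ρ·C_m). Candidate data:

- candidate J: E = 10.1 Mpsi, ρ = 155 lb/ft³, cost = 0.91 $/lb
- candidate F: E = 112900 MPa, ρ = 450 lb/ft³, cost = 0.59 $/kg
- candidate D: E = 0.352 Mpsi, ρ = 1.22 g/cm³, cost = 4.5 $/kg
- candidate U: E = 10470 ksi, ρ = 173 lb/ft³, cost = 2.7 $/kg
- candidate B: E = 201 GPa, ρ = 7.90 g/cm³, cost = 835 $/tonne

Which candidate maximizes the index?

candidate B

Normalizing units and computing the index:
  candidate J: E = 69.64 GPa, ρ = 2483 kg/m³, cost = 2.006 $/kg
  candidate F: E = 112.9 GPa, ρ = 7208 kg/m³, cost = 0.5900 $/kg
  candidate D: E = 2.427 GPa, ρ = 1220 kg/m³, cost = 4.500 $/kg
  candidate U: E = 72.19 GPa, ρ = 2771 kg/m³, cost = 2.700 $/kg
  candidate B: E = 201.0 GPa, ρ = 7900 kg/m³, cost = 0.8350 $/kg
  candidate B: M = 30.5 MN·m per $
  candidate F: M = 26.5 MN·m per $
  candidate J: M = 14.0 MN·m per $
  candidate U: M = 9.65 MN·m per $
  candidate D: M = 0.442 MN·m per $
Candidate B has the largest M.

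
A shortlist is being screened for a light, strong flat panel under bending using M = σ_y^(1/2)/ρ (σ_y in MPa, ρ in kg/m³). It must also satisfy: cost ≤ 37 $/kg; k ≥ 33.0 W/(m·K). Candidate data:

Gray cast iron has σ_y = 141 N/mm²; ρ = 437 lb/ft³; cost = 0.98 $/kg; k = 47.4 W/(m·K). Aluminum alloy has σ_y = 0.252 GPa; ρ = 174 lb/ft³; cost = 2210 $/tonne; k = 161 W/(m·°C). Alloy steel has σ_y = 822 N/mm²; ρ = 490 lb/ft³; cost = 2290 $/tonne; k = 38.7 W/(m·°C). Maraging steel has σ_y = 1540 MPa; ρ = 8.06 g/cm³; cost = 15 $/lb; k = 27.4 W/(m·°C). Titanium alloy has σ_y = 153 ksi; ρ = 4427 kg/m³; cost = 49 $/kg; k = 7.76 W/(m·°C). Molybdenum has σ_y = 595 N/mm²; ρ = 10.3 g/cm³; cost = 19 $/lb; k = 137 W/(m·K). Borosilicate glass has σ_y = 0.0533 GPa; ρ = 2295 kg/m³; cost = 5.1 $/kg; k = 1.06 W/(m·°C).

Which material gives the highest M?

aluminum alloy

Screen on constraints: cost ≤ 37 $/kg; k ≥ 33.0 W/(m·K). Survivors: gray cast iron, aluminum alloy, alloy steel.
Normalizing units and computing the index:
  gray cast iron: σ_y = 141.0 MPa, ρ = 7000 kg/m³
  aluminum alloy: σ_y = 252.0 MPa, ρ = 2787 kg/m³
  alloy steel: σ_y = 822.0 MPa, ρ = 7849 kg/m³
  aluminum alloy: M = 5.70×10⁻³
  alloy steel: M = 3.65×10⁻³
  gray cast iron: M = 1.70×10⁻³
Highest index: aluminum alloy.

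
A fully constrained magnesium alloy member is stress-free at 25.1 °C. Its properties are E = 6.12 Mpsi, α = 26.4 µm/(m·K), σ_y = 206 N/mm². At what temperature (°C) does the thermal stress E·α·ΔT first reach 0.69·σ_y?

E = 6.12 Mpsi = 42.20 GPa.
σ_y = 206 N/mm² = 206.0 MPa.
E·α·ΔT = 142.1 MPa ⇒ ΔT = 142.1 / (42.20×10³ × 26.4×10⁻⁶) = 127.6 K.
T = 25.1 + 127.6 = 152.7 °C.

153 °C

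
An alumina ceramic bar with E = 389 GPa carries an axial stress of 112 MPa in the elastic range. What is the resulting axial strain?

2.88×10⁻⁴

ε = σ/E = 112 / 389000 = 2.88×10⁻⁴.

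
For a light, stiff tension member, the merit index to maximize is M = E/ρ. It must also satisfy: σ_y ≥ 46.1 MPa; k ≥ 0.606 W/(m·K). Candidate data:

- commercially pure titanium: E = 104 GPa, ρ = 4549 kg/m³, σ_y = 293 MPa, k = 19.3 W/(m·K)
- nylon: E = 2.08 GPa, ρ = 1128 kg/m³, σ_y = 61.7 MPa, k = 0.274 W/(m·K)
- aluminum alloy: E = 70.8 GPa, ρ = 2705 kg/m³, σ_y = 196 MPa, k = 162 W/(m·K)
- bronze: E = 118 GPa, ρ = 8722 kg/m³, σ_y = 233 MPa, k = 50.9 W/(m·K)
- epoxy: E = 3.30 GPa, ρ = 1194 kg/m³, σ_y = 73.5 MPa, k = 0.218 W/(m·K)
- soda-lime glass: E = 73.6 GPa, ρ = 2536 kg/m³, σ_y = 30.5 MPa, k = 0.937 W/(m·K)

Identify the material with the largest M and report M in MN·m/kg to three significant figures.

aluminum alloy, M = 26.2 MN·m/kg

Screen on constraints: σ_y ≥ 46.1 MPa; k ≥ 0.606 W/(m·K). Survivors: commercially pure titanium, aluminum alloy, bronze.
Evaluate M for each candidate:
  aluminum alloy: M = 26.2 MN·m/kg
  commercially pure titanium: M = 22.9 MN·m/kg
  bronze: M = 13.5 MN·m/kg
Aluminum alloy ranks first.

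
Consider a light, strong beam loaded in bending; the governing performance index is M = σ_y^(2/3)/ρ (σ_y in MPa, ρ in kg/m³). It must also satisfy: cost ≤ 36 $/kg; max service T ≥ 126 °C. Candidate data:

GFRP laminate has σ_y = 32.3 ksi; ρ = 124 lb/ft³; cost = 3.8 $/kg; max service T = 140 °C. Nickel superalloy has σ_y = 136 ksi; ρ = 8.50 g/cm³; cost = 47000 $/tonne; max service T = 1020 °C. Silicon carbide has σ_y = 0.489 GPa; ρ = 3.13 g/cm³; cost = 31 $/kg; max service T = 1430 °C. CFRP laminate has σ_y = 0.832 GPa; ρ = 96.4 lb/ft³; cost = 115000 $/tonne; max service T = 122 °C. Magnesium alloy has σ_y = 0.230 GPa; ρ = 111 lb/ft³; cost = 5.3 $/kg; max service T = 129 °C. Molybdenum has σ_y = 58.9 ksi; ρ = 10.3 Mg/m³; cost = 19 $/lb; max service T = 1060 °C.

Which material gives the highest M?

magnesium alloy

Screen on constraints: cost ≤ 36 $/kg; max service T ≥ 126 °C. Survivors: GFRP laminate, silicon carbide, magnesium alloy.
Convert each candidate to consistent units, then evaluate M:
  GFRP laminate: σ_y = 222.7 MPa, ρ = 1986 kg/m³
  silicon carbide: σ_y = 489.0 MPa, ρ = 3130 kg/m³
  magnesium alloy: σ_y = 230.0 MPa, ρ = 1778 kg/m³
  magnesium alloy: M = 21.1×10⁻³
  silicon carbide: M = 19.8×10⁻³
  GFRP laminate: M = 18.5×10⁻³
Magnesium alloy has the largest M.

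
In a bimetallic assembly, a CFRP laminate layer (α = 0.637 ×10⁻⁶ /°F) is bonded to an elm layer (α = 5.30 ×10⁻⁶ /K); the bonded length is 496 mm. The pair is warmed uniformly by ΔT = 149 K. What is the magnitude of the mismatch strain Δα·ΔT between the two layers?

CFRP laminate: α = 0.637×10⁻⁶/°F × 9/5 = 1.15×10⁻⁶/K.
Δα = |1.15 − 5.30|×10⁻⁶/K = 4.15×10⁻⁶/K.
Mismatch strain = Δα·ΔT = 4.15×10⁻⁶ × 149.0 = 6.19×10⁻⁴.

6.19×10⁻⁴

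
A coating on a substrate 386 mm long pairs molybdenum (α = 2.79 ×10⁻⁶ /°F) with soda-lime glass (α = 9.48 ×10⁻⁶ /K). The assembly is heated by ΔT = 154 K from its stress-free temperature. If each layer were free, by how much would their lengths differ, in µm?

molybdenum: α = 2.79×10⁻⁶/°F × 9/5 = 5.02×10⁻⁶/K.
Δα = |5.02 − 9.48|×10⁻⁶/K = 4.46×10⁻⁶/K.
ΔL_mismatch = Δα·L·ΔT = 4.46×10⁻⁶ × 386.0 mm × 154.0 K = 265 µm.

265 µm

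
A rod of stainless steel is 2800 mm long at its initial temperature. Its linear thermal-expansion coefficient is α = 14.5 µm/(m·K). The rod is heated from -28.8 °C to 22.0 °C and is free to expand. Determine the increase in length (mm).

2.06 mm

ΔT = 22.0 − (-28.8) = 50.80 K.
ΔL = α·L₀·ΔT = 14.5×10⁻⁶ × 2800 mm × 50.80 K = 2.06 mm.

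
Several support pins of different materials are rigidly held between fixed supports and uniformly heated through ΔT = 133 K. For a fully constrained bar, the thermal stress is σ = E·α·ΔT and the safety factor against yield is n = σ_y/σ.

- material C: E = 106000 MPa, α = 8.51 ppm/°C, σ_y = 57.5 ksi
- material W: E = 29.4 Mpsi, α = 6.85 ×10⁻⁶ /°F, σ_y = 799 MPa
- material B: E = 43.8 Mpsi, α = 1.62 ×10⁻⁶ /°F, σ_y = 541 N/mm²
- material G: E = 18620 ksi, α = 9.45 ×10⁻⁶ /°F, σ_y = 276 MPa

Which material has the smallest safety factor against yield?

Per material, after unit conversion:
  material C: E = 106.0, α = 8.51, σ_y = 396.4 → σ = 120 MPa, n = 3.30
  material W: E = 202.7, α = 12.3, σ_y = 799.0 → σ = 332 MPa, n = 2.40
  material B: E = 302.0, α = 2.92, σ_y = 541.0 → σ = 117 MPa, n = 4.62
  material G: E = 128.4, α = 17.0, σ_y = 276.0 → σ = 290 MPa, n = 0.950
Material G has the lowest safety factor, n = 0.950.

material G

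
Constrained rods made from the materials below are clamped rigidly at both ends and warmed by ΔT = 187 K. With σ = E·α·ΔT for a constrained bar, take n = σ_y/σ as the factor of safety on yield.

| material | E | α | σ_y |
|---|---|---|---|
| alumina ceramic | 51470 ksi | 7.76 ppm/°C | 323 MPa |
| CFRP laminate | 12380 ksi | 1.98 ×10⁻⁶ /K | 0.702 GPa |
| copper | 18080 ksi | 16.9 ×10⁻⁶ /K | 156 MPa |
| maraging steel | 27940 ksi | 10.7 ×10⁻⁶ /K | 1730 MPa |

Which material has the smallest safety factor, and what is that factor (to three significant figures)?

copper, n = 0.396

Per material, after unit conversion:
  alumina ceramic: E = 354.9, α = 7.76, σ_y = 323.0 → σ = 515 MPa, n = 0.627
  CFRP laminate: E = 85.36, α = 1.98, σ_y = 702.0 → σ = 31.6 MPa, n = 22.2
  copper: E = 124.7, α = 16.9, σ_y = 156.0 → σ = 394 MPa, n = 0.396
  maraging steel: E = 192.6, α = 10.7, σ_y = 1730 → σ = 385 MPa, n = 4.49
The minimum is copper at n = 0.396.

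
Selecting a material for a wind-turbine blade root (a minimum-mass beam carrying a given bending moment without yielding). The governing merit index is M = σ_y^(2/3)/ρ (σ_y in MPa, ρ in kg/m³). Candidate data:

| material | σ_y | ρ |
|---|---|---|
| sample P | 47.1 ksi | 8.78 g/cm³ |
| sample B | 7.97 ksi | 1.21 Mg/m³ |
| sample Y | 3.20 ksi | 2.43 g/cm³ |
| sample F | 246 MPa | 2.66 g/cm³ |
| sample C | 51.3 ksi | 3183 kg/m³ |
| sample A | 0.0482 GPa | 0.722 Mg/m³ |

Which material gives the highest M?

sample A

Normalizing units and computing the index:
  sample P: σ_y = 324.7 MPa, ρ = 8780 kg/m³
  sample B: σ_y = 54.95 MPa, ρ = 1210 kg/m³
  sample Y: σ_y = 22.06 MPa, ρ = 2430 kg/m³
  sample F: σ_y = 246.0 MPa, ρ = 2660 kg/m³
  sample C: σ_y = 353.7 MPa, ρ = 3183 kg/m³
  sample A: σ_y = 48.20 MPa, ρ = 722.0 kg/m³
  sample A: M = 18.3×10⁻³
  sample C: M = 15.7×10⁻³
  sample F: M = 14.8×10⁻³
  sample B: M = 11.9×10⁻³
  sample P: M = 5.38×10⁻³
  sample Y: M = 3.24×10⁻³
The maximum is for sample A.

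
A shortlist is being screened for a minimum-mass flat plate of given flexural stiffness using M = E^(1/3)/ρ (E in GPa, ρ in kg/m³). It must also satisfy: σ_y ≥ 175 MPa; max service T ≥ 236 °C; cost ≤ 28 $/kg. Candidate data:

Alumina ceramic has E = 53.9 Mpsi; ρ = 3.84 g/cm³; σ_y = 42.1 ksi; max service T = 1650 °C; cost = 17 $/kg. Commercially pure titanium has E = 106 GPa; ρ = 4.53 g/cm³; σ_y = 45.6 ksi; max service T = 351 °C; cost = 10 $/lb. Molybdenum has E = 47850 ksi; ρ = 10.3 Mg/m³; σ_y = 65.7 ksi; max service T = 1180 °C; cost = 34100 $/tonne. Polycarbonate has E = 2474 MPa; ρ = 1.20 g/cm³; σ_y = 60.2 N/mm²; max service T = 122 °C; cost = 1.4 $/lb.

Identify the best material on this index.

alumina ceramic

Screen on constraints: σ_y ≥ 175 MPa; max service T ≥ 236 °C; cost ≤ 28 $/kg. Survivors: alumina ceramic, commercially pure titanium.
In SI units:
  alumina ceramic: E = 371.6 GPa, ρ = 3840 kg/m³
  commercially pure titanium: E = 106.0 GPa, ρ = 4530 kg/m³
  alumina ceramic: M = 1.87×10⁻³
  commercially pure titanium: M = 1.04×10⁻³
Highest index: alumina ceramic.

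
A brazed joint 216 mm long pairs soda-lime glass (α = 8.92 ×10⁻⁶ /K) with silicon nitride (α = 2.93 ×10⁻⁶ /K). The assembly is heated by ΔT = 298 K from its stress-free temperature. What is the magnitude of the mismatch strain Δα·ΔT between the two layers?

Δα = |8.92 − 2.93|×10⁻⁶/K = 5.99×10⁻⁶/K.
Mismatch strain = Δα·ΔT = 5.99×10⁻⁶ × 298.0 = 1.79×10⁻³.

1.79×10⁻³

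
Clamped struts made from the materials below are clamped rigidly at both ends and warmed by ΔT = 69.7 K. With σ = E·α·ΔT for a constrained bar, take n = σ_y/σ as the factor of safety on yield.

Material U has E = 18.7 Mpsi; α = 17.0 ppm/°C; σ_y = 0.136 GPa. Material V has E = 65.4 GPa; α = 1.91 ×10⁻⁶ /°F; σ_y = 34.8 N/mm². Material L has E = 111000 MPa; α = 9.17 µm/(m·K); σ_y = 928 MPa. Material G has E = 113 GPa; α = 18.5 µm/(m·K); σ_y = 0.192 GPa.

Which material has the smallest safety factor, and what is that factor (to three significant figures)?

With everything in SI (GPa, ×10⁻⁶/K, MPa):
  material U: E = 128.9, α = 17.0, σ_y = 136.0 → σ = 153 MPa, n = 0.890
  material V: E = 65.40, α = 3.44, σ_y = 34.80 → σ = 15.7 MPa, n = 2.22
  material L: E = 111.0, α = 9.17, σ_y = 928.0 → σ = 70.9 MPa, n = 13.1
  material G: E = 113.0, α = 18.5, σ_y = 192.0 → σ = 146 MPa, n = 1.32
The minimum is material U at n = 0.890.

material U, n = 0.890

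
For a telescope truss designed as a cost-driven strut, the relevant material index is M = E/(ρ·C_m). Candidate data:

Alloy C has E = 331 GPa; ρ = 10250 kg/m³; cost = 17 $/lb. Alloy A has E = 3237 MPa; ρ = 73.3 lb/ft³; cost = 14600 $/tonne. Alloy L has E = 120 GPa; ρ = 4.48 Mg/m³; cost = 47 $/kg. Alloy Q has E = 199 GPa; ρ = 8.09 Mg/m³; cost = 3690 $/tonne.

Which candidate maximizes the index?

Putting every candidate on a common basis:
  alloy C: E = 331.0 GPa, ρ = 10250 kg/m³, cost = 37.48 $/kg
  alloy A: E = 3.237 GPa, ρ = 1174 kg/m³, cost = 14.60 $/kg
  alloy L: E = 120.0 GPa, ρ = 4480 kg/m³, cost = 47.00 $/kg
  alloy Q: E = 199.0 GPa, ρ = 8090 kg/m³, cost = 3.690 $/kg
  alloy Q: M = 6.67 MN·m per $
  alloy C: M = 0.862 MN·m per $
  alloy L: M = 0.570 MN·m per $
  alloy A: M = 0.189 MN·m per $
Alloy Q has the largest M.

alloy Q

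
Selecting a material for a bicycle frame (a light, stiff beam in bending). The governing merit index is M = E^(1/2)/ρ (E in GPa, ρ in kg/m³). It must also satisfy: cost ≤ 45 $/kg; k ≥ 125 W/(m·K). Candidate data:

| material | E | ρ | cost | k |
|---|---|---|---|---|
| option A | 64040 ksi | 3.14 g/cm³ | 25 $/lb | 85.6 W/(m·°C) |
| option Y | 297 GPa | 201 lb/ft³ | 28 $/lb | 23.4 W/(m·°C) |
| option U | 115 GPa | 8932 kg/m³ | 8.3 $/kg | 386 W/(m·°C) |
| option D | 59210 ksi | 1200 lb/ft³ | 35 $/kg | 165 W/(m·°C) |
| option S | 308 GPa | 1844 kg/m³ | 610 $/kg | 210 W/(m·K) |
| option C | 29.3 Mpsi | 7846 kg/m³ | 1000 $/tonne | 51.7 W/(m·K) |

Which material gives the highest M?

Screen on constraints: cost ≤ 45 $/kg; k ≥ 125 W/(m·K). Survivors: option U, option D.
After converting to SI:
  option U: E = 115.0 GPa, ρ = 8932 kg/m³
  option D: E = 408.2 GPa, ρ = 19220 kg/m³
  option U: M = 1.20×10⁻³
  option D: M = 1.05×10⁻³
Option U has the largest M.

option U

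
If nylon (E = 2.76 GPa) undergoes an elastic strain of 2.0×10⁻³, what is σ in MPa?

σ = E·ε = 2760 MPa × 2.0×10⁻³ = 5.52 MPa.

5.52 MPa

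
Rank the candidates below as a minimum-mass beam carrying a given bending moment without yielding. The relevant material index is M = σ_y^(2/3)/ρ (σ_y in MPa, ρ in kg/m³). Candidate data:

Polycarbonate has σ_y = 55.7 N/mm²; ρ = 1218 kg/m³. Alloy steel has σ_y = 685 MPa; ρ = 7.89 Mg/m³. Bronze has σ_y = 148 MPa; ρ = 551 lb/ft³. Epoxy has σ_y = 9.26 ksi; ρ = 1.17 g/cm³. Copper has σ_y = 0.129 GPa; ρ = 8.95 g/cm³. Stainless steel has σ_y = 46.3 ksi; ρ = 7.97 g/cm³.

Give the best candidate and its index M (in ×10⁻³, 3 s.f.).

epoxy, M = 13.7×10⁻³

Normalizing units and computing the index:
  polycarbonate: σ_y = 55.70 MPa, ρ = 1218 kg/m³
  alloy steel: σ_y = 685.0 MPa, ρ = 7890 kg/m³
  bronze: σ_y = 148.0 MPa, ρ = 8826 kg/m³
  epoxy: σ_y = 63.85 MPa, ρ = 1170 kg/m³
  copper: σ_y = 129.0 MPa, ρ = 8950 kg/m³
  stainless steel: σ_y = 319.2 MPa, ρ = 7970 kg/m³
  epoxy: M = 13.7×10⁻³
  polycarbonate: M = 12.0×10⁻³
  alloy steel: M = 9.85×10⁻³
  stainless steel: M = 5.86×10⁻³
  bronze: M = 3.17×10⁻³
  copper: M = 2.85×10⁻³
The maximum is for epoxy.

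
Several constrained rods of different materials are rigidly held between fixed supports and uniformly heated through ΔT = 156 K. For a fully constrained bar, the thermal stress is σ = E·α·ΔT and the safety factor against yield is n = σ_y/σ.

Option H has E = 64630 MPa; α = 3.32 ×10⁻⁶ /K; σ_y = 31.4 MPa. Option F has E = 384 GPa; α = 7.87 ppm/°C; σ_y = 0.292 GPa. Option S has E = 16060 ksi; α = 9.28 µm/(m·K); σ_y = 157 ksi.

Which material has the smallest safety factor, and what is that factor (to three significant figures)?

option F, n = 0.619

In consistent units (E in GPa, α in ×10⁻⁶/K, σ_y in MPa):
  option H: E = 64.63, α = 3.32, σ_y = 31.40 → σ = 33.5 MPa, n = 0.938
  option F: E = 384.0, α = 7.87, σ_y = 292.0 → σ = 471 MPa, n = 0.619
  option S: E = 110.7, α = 9.28, σ_y = 1082 → σ = 160 MPa, n = 6.75
Option F has the lowest safety factor, n = 0.619.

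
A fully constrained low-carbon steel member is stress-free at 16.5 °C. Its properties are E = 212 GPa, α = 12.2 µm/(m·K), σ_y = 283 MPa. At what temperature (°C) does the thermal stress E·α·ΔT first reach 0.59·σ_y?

E·α·ΔT = 167.0 MPa ⇒ ΔT = 167.0 / (212.0×10³ × 12.2×10⁻⁶) = 64.56 K.
T = 16.5 + 64.56 = 81.06 °C.

81.1 °C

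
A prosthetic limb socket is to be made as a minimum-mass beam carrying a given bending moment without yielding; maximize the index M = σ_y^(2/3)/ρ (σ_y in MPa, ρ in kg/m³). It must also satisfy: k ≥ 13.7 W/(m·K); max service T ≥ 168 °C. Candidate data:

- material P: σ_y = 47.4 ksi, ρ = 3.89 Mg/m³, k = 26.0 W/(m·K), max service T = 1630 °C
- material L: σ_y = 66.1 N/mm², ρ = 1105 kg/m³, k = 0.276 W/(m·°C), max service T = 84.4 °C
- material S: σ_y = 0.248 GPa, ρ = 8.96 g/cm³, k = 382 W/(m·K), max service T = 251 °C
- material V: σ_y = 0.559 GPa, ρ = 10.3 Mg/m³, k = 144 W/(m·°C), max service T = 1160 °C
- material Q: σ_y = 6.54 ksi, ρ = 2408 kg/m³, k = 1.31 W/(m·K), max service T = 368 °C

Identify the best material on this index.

material P

Screen on constraints: k ≥ 13.7 W/(m·K); max service T ≥ 168 °C. Survivors: material P, material S, material V.
Putting every candidate on a common basis:
  material P: σ_y = 326.8 MPa, ρ = 3890 kg/m³
  material S: σ_y = 248.0 MPa, ρ = 8960 kg/m³
  material V: σ_y = 559.0 MPa, ρ = 10300 kg/m³
  material P: M = 12.2×10⁻³
  material V: M = 6.59×10⁻³
  material S: M = 4.41×10⁻³
Material P has the largest M.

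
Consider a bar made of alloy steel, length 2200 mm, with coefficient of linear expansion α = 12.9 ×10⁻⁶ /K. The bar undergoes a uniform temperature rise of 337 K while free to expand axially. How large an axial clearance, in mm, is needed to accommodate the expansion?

ΔL = α·L₀·ΔT = 12.9×10⁻⁶ × 2200 mm × 337.0 K = 9.56 mm.

9.56 mm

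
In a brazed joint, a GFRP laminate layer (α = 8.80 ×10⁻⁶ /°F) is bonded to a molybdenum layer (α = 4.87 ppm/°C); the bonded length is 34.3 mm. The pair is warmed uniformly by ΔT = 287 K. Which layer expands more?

GFRP laminate

GFRP laminate: α = 8.80×10⁻⁶/°F × 9/5 = 15.8×10⁻⁶/K.
α(GFRP laminate) = 15.8×10⁻⁶/K vs α(molybdenum) = 4.87×10⁻⁶/K.
Higher α expands more for the same ΔT: GFRP laminate.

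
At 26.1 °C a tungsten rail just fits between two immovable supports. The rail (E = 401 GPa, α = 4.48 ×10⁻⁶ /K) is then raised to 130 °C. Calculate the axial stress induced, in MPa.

187 MPa

ΔT = 103.9 K. Constrained thermal stress σ = E·α·ΔT = 401.0×10³ MPa × 4.48×10⁻⁶ × 103.9 = 187 MPa (compressive).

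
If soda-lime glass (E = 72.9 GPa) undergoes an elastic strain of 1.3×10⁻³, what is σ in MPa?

σ = E·ε = 72900 MPa × 1.3×10⁻³ = 94.8 MPa.

94.8 MPa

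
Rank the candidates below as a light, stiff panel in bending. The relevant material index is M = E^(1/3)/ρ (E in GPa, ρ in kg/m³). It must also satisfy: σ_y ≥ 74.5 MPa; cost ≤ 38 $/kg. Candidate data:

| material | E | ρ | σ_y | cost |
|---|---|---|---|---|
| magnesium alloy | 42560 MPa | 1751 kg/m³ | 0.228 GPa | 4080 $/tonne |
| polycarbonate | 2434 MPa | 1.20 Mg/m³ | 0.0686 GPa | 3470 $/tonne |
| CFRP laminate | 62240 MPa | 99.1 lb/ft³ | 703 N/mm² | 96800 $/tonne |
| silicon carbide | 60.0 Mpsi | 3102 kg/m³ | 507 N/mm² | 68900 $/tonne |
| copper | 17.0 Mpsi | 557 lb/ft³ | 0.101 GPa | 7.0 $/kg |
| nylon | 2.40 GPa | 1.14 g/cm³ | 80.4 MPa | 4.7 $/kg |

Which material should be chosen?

Screen on constraints: σ_y ≥ 74.5 MPa; cost ≤ 38 $/kg. Survivors: magnesium alloy, copper, nylon.
Convert each candidate to consistent units, then evaluate M:
  magnesium alloy: E = 42.56 GPa, ρ = 1751 kg/m³
  copper: E = 117.2 GPa, ρ = 8922 kg/m³
  nylon: E = 2.400 GPa, ρ = 1140 kg/m³
  magnesium alloy: M = 1.99×10⁻³
  nylon: M = 1.17×10⁻³
  copper: M = 0.549×10⁻³
Highest index: magnesium alloy.

magnesium alloy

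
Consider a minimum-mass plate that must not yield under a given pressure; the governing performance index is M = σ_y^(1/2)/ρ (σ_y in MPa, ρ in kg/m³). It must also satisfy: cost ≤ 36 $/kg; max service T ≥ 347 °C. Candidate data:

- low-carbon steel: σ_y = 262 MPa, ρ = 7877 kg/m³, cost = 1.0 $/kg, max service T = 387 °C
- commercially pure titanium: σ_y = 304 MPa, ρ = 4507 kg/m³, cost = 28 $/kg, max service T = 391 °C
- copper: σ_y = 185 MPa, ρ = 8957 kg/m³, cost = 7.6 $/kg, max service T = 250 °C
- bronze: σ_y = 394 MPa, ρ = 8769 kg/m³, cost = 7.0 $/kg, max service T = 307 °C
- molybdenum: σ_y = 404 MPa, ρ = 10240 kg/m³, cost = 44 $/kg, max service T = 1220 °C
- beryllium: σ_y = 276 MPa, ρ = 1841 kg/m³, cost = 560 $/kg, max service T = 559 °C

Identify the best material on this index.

Screen on constraints: cost ≤ 36 $/kg; max service T ≥ 347 °C. Survivors: low-carbon steel, commercially pure titanium.
Evaluate M for each candidate:
  commercially pure titanium: M = 3.87×10⁻³
  low-carbon steel: M = 2.05×10⁻³
Commercially pure titanium ranks first.

commercially pure titanium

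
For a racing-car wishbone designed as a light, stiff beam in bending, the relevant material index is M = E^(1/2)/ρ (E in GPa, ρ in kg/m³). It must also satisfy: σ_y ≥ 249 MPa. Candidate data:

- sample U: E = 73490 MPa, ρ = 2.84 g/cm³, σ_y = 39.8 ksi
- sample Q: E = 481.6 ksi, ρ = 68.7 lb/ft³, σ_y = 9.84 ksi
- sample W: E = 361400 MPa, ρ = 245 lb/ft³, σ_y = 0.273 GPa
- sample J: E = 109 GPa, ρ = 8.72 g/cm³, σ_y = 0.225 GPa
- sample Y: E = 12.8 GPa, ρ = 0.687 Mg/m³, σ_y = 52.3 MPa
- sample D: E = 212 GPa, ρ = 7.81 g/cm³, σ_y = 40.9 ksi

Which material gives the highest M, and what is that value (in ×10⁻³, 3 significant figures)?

sample W, M = 4.84×10⁻³

Screen on constraints: σ_y ≥ 249 MPa. Survivors: sample U, sample W, sample D.
Putting every candidate on a common basis:
  sample U: E = 73.49 GPa, ρ = 2840 kg/m³
  sample W: E = 361.4 GPa, ρ = 3925 kg/m³
  sample D: E = 212.0 GPa, ρ = 7810 kg/m³
  sample W: M = 4.84×10⁻³
  sample U: M = 3.02×10⁻³
  sample D: M = 1.86×10⁻³
Sample W ranks first.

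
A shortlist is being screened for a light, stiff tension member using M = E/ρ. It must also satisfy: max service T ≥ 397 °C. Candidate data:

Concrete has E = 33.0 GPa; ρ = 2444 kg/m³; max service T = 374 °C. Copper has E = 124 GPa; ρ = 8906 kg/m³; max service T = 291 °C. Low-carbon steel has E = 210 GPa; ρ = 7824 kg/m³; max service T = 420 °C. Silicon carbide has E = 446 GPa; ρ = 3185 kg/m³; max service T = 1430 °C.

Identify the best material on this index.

silicon carbide

Screen on constraints: max service T ≥ 397 °C. Survivors: low-carbon steel, silicon carbide.
Per-candidate index values:
  silicon carbide: M = 140 MN·m/kg
  low-carbon steel: M = 26.8 MN·m/kg
Silicon carbide has the largest M.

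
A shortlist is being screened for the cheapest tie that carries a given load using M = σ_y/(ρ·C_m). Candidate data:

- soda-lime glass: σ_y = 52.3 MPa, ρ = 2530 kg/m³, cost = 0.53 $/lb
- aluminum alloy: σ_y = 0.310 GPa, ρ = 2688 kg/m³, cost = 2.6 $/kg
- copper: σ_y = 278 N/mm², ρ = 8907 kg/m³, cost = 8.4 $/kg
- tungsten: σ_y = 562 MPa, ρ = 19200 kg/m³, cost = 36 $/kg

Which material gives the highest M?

Putting every candidate on a common basis:
  soda-lime glass: σ_y = 52.30 MPa, ρ = 2530 kg/m³, cost = 1.168 $/kg
  aluminum alloy: σ_y = 310.0 MPa, ρ = 2688 kg/m³, cost = 2.600 $/kg
  copper: σ_y = 278.0 MPa, ρ = 8907 kg/m³, cost = 8.400 $/kg
  tungsten: σ_y = 562.0 MPa, ρ = 19200 kg/m³, cost = 36.00 $/kg
  aluminum alloy: M = 44.4 kN·m per $
  soda-lime glass: M = 17.7 kN·m per $
  copper: M = 3.72 kN·m per $
  tungsten: M = 0.813 kN·m per $
Highest index: aluminum alloy.

aluminum alloy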